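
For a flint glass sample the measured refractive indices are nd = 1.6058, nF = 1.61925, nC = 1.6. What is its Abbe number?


Abbe number formula: Vd = (nd - 1) / (nF - nC)
  nd - 1 = 1.6058 - 1 = 0.6058
  nF - nC = 1.61925 - 1.6 = 0.01925
  Vd = 0.6058 / 0.01925 = 31.47

31.47


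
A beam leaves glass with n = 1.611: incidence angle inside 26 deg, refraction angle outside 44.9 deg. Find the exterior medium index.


Apply Snell's law: n1 * sin(theta1) = n2 * sin(theta2)
  n2 = n1 * sin(theta1) / sin(theta2)
  sin(26) = 0.438371
  sin(44.9) = 0.705872
  n2 = 1.611 * 0.438371 / 0.705872 = 1.0005

1.0005


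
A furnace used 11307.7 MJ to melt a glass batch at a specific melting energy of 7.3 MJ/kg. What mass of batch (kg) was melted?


Rearrange E = m * s for m:
  m = E / s
  m = 11307.7 / 7.3 = 1549.0 kg

1549.0 kg


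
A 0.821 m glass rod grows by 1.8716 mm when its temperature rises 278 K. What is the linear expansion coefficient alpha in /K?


Rearrange dL = alpha * L0 * dT for alpha:
  alpha = dL / (L0 * dT)
  alpha = (1.8716 / 1000) / (0.821 * 278) = 0.0000082 /K = 8.2 x 10^-6 /K

8.2 x 10^-6 /K


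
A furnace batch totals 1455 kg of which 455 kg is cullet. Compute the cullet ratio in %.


Cullet ratio = (cullet mass / total batch mass) * 100
  Ratio = 455 / 1455 * 100 = 31.27%

31.27%


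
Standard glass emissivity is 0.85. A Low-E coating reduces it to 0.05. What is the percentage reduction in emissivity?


Percentage reduction = (1 - coated/uncoated) * 100
  Ratio = 0.05 / 0.85 = 0.0588
  Reduction = (1 - 0.0588) * 100 = 94.1%

94.1%


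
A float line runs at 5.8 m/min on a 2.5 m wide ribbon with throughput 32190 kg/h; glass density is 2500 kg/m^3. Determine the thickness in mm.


Ribbon cross-section from mass balance:
  Volume rate = throughput / density = 32190 / 2500 = 12.876 m^3/h
  thickness = volume rate / (speed * 60 * width), i.e.
  thickness = throughput / (60 * speed * width * density) * 1000
  thickness = 32190 / (60 * 5.8 * 2.5 * 2500) * 1000 = 14.8 mm

14.8 mm


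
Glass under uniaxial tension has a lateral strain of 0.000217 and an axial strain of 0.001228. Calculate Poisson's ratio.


Poisson's ratio: nu = lateral strain / axial strain
  nu = 0.000217 / 0.001228 = 0.1767

0.1767


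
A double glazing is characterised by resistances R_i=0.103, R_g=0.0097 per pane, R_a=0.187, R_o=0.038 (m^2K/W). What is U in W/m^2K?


Total thermal resistance (series):
  R_total = R_in + R_glass + R_air + R_glass + R_out
  R_total = 0.103 + 0.0097 + 0.187 + 0.0097 + 0.038 = 0.3474 m^2K/W
U-value = 1 / R_total = 1 / 0.3474 = 2.879 W/m^2K

2.879 W/m^2K


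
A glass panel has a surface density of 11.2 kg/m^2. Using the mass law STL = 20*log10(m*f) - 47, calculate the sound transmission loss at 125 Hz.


Mass law: STL = 20 * log10(m * f) - 47
  m * f = 11.2 * 125 = 1400
  log10(1400) = 3.14613
  STL = 20 * 3.14613 - 47 = 62.9226 - 47 = 15.9 dB

15.9 dB


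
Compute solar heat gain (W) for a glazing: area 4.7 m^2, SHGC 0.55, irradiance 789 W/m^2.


Solar heat gain: Q = Area * SHGC * Irradiance
  Q = 4.7 * 0.55 * 789 = 2039.6 W

2039.6 W


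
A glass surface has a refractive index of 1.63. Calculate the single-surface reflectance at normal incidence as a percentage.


Fresnel reflectance at normal incidence:
  R = ((n - 1)/(n + 1))^2
  (n - 1)/(n + 1) = (1.63 - 1)/(1.63 + 1) = 0.239544
  R = 0.239544^2 = 0.0573813
  R(%) = 0.0573813 * 100 = 5.738%

5.738%


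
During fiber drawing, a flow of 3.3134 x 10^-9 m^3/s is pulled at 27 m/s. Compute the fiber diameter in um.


Cross-sectional area from continuity:
  A = Q / v = 3.3134 x 10^-9 / 27 = 1.227185 x 10^-10 m^2
Diameter from circular cross-section:
  d = sqrt(4A / pi) * 10^6 (m -> um)
  d = sqrt(4 * 1.227185 x 10^-10 / pi) * 10^6 = 12.5 um

12.5 um


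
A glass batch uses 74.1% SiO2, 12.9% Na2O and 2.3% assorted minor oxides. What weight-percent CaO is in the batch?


Pieces sum to 100%:
  CaO = 100 - (SiO2 + Na2O + others)
  CaO = 100 - (74.1 + 12.9 + 2.3) = 10.7%

10.7%


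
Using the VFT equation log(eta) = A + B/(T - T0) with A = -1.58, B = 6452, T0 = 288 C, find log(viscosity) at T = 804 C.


VFT equation: log(eta) = A + B / (T - T0)
  T - T0 = 804 - 288 = 516
  B / (T - T0) = 6452 / 516 = 12.504
  log(eta) = -1.58 + 12.504 = 10.924

10.924


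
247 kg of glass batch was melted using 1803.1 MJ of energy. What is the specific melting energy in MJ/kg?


Rearrange E = m * s for s:
  s = E / m
  s = 1803.1 / 247 = 7.3 MJ/kg

7.3 MJ/kg


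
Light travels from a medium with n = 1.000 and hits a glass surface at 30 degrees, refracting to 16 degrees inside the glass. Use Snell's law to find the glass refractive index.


Apply Snell's law: n1 * sin(theta1) = n2 * sin(theta2)
  n2 = n1 * sin(theta1) / sin(theta2)
  sin(30) = 0.5
  sin(16) = 0.275637
  n2 = 1.000 * 0.5 / 0.275637 = 1.814

1.814


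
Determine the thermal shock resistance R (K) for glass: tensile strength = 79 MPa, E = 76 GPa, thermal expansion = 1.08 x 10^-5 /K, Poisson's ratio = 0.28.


Thermal shock resistance: R = sigma * (1 - nu) / (E * alpha)
  Numerator = 79 * (1 - 0.28) = 56.88
  Denominator = 76 * 1000 * (1.08 x 10^-5) = 0.8208
  R = 56.88 / 0.8208 = 69.3 K

69.3 K


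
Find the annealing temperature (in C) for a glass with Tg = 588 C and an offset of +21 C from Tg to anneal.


The annealing temperature is Tg plus the offset:
  T_anneal = 588 + 21 = 609 C

609 C


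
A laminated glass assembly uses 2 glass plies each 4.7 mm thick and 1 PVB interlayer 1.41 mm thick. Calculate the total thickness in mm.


Total thickness = glass contribution + PVB contribution
  Glass: 2 * 4.7 = 9.4 mm
  PVB: 1 * 1.41 = 1.41 mm
  Total = 9.4 + 1.41 = 10.81 mm

10.81 mm


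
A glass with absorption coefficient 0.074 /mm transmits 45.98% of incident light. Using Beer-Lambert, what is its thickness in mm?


Rearrange T = exp(-alpha * thickness):
  thickness = -ln(T) / alpha
  T = 45.98/100 = 0.4598
  ln(T) = -0.77696
  -ln(T) = 0.77696
  thickness = 0.77696 / 0.074 = 10.5 mm

10.5 mm


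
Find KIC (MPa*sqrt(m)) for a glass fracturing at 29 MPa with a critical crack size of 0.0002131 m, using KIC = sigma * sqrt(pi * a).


Fracture toughness: KIC = sigma * sqrt(pi * a)
  pi * a = pi * 0.0002131 = 0.000669473
  sqrt(pi * a) = 0.025874
  KIC = 29 * 0.025874 = 0.75 MPa*sqrt(m)

0.75 MPa*sqrt(m)


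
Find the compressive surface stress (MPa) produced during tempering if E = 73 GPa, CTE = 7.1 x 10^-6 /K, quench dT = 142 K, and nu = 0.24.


Tempering stress: sigma = E * alpha * dT / (1 - nu)
  E (MPa) = 73 * 1000 = 73000
  Numerator = 73000 * (7.1 x 10^-6) * 142 = 73.5986
  Denominator = 1 - 0.24 = 0.76
  sigma = 73.5986 / 0.76 = 96.8 MPa

96.8 MPa


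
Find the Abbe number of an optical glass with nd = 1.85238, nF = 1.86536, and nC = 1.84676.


Abbe number formula: Vd = (nd - 1) / (nF - nC)
  nd - 1 = 1.85238 - 1 = 0.85238
  nF - nC = 1.86536 - 1.84676 = 0.0186
  Vd = 0.85238 / 0.0186 = 45.83

45.83


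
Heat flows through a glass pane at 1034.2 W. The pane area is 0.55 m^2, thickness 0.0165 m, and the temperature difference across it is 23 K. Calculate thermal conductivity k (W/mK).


Fourier's law rearranged: k = Q * t / (A * dT)
  Numerator = 1034.2 * 0.0165 = 17.0643
  Denominator = 0.55 * 23 = 12.65
  k = 17.0643 / 12.65 = 1.349 W/mK

1.349 W/mK


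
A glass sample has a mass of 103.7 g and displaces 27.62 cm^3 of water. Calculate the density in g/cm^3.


Use the definition of density:
  rho = mass / volume
  rho = 103.7 / 27.62 = 3.755 g/cm^3

3.755 g/cm^3


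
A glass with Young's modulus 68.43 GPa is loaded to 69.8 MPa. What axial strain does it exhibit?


Rearrange E = sigma / epsilon:
  epsilon = sigma / E
  E (MPa) = 68.43 * 1000 = 68430
  epsilon = 69.8 / 68430 = 0.00102

0.00102


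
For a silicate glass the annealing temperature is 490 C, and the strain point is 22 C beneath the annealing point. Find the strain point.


Strain point = annealing point - difference:
  T_strain = 490 - 22 = 468 C

468 C


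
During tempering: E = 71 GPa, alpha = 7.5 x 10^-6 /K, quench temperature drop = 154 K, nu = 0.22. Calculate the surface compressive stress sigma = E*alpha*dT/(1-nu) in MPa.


Tempering stress: sigma = E * alpha * dT / (1 - nu)
  E (MPa) = 71 * 1000 = 71000
  Numerator = 71000 * (7.5 x 10^-6) * 154 = 82.005
  Denominator = 1 - 0.22 = 0.78
  sigma = 82.005 / 0.78 = 105.1 MPa

105.1 MPa


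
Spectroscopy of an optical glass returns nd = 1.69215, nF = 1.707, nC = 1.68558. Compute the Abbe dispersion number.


Abbe number formula: Vd = (nd - 1) / (nF - nC)
  nd - 1 = 1.69215 - 1 = 0.69215
  nF - nC = 1.707 - 1.68558 = 0.02142
  Vd = 0.69215 / 0.02142 = 32.31

32.31


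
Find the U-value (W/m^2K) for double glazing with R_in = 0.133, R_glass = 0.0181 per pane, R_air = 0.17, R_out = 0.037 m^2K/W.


Total thermal resistance (series):
  R_total = R_in + R_glass + R_air + R_glass + R_out
  R_total = 0.133 + 0.0181 + 0.17 + 0.0181 + 0.037 = 0.3762 m^2K/W
U-value = 1 / R_total = 1 / 0.3762 = 2.658 W/m^2K

2.658 W/m^2K


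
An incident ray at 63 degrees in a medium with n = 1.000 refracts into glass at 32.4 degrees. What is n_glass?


Apply Snell's law: n1 * sin(theta1) = n2 * sin(theta2)
  n2 = n1 * sin(theta1) / sin(theta2)
  sin(63) = 0.891007
  sin(32.4) = 0.535827
  n2 = 1.000 * 0.891007 / 0.535827 = 1.6629

1.6629


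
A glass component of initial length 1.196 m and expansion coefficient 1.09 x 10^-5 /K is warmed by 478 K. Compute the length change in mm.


Thermal expansion formula: dL = alpha * L0 * dT
  dL = (1.09 x 10^-5) * 1.196 * 478 = 0.0062314 m
Convert to mm: 0.0062314 * 1000 = 6.2314 mm

6.2314 mm


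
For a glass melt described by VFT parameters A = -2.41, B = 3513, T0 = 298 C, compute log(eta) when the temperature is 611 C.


VFT equation: log(eta) = A + B / (T - T0)
  T - T0 = 611 - 298 = 313
  B / (T - T0) = 3513 / 313 = 11.224
  log(eta) = -2.41 + 11.224 = 8.814

8.814


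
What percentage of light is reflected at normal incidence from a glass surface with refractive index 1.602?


Fresnel reflectance at normal incidence:
  R = ((n - 1)/(n + 1))^2
  (n - 1)/(n + 1) = (1.602 - 1)/(1.602 + 1) = 0.23136
  R = 0.23136^2 = 0.0535274
  R(%) = 0.0535274 * 100 = 5.353%

5.353%


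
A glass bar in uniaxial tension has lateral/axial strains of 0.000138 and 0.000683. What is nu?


Poisson's ratio: nu = lateral strain / axial strain
  nu = 0.000138 / 0.000683 = 0.202

0.202


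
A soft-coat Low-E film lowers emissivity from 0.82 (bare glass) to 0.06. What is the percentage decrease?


Percentage reduction = (1 - coated/uncoated) * 100
  Ratio = 0.06 / 0.82 = 0.0732
  Reduction = (1 - 0.0732) * 100 = 92.7%

92.7%


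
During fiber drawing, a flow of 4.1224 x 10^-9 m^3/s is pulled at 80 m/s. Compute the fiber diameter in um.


Cross-sectional area from continuity:
  A = Q / v = 4.1224 x 10^-9 / 80 = 5.153 x 10^-11 m^2
Diameter from circular cross-section:
  d = sqrt(4A / pi) * 10^6 (m -> um)
  d = sqrt(4 * 5.153 x 10^-11 / pi) * 10^6 = 8.1 um

8.1 um


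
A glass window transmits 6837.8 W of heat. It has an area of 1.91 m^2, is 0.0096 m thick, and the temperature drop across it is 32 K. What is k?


Fourier's law rearranged: k = Q * t / (A * dT)
  Numerator = 6837.8 * 0.0096 = 65.64288
  Denominator = 1.91 * 32 = 61.12
  k = 65.64288 / 61.12 = 1.074 W/mK

1.074 W/mK


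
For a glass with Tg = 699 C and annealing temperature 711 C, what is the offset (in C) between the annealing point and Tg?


Offset = T_anneal - Tg:
  offset = 711 - 699 = 12 C

12 C


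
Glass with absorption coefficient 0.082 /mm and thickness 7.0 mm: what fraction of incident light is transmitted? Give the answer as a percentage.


Beer-Lambert law: T = exp(-alpha * thickness)
  exponent = -0.082 * 7.0 = -0.574
  T = exp(-0.574) = 0.5633
  Percentage = 0.5633 * 100 = 56.33%

56.33%


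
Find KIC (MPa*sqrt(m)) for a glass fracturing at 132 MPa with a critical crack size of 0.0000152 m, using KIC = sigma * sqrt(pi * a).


Fracture toughness: KIC = sigma * sqrt(pi * a)
  pi * a = pi * 0.0000152 = 0.000047752
  sqrt(pi * a) = 0.00691
  KIC = 132 * 0.00691 = 0.912 MPa*sqrt(m)

0.912 MPa*sqrt(m)


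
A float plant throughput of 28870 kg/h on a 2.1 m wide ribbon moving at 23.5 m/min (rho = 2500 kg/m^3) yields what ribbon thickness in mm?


Ribbon cross-section from mass balance:
  Volume rate = throughput / density = 28870 / 2500 = 11.548 m^3/h
  thickness = volume rate / (speed * 60 * width), i.e.
  thickness = throughput / (60 * speed * width * density) * 1000
  thickness = 28870 / (60 * 23.5 * 2.1 * 2500) * 1000 = 3.9 mm

3.9 mm


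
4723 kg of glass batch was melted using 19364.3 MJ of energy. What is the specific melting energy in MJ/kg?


Rearrange E = m * s for s:
  s = E / m
  s = 19364.3 / 4723 = 4.1 MJ/kg

4.1 MJ/kg


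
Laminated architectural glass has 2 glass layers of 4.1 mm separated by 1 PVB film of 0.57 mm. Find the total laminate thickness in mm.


Total thickness = glass contribution + PVB contribution
  Glass: 2 * 4.1 = 8.2 mm
  PVB: 1 * 0.57 = 0.57 mm
  Total = 8.2 + 0.57 = 8.77 mm

8.77 mm


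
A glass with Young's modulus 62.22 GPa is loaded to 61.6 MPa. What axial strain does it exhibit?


Rearrange E = sigma / epsilon:
  epsilon = sigma / E
  E (MPa) = 62.22 * 1000 = 62220
  epsilon = 61.6 / 62220 = 0.00099

0.00099


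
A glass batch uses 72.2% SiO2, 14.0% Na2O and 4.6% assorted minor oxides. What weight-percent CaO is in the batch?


Pieces sum to 100%:
  CaO = 100 - (SiO2 + Na2O + others)
  CaO = 100 - (72.2 + 14.0 + 4.6) = 9.2%

9.2%


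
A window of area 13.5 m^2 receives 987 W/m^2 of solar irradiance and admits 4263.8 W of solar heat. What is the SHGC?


Rearrange Q = Area * SHGC * Irradiance:
  SHGC = Q / (Area * Irradiance)
  SHGC = 4263.8 / (13.5 * 987) = 0.32

0.32


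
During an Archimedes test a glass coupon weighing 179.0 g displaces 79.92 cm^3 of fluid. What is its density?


Use the definition of density:
  rho = mass / volume
  rho = 179.0 / 79.92 = 2.24 g/cm^3

2.24 g/cm^3


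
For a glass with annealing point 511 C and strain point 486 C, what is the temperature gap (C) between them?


Gap = T_anneal - T_strain:
  gap = 511 - 486 = 25 C

25 C


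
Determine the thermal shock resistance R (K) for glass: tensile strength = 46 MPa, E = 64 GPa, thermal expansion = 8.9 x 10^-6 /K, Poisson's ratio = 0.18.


Thermal shock resistance: R = sigma * (1 - nu) / (E * alpha)
  Numerator = 46 * (1 - 0.18) = 37.72
  Denominator = 64 * 1000 * (8.9 x 10^-6) = 0.5696
  R = 37.72 / 0.5696 = 66.2 K

66.2 K


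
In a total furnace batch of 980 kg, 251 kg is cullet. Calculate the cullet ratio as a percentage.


Cullet ratio = (cullet mass / total batch mass) * 100
  Ratio = 251 / 980 * 100 = 25.61%

25.61%


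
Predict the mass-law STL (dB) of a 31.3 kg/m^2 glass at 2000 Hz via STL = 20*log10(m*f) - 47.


Mass law: STL = 20 * log10(m * f) - 47
  m * f = 31.3 * 2000 = 62600
  log10(62600) = 4.79657
  STL = 20 * 4.79657 - 47 = 95.9314 - 47 = 48.9 dB

48.9 dB


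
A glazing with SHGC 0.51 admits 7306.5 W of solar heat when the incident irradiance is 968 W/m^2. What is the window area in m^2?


Rearrange Q = Area * SHGC * Irradiance:
  Area = Q / (SHGC * Irradiance)
  Area = 7306.5 / (0.51 * 968) = 14.8 m^2

14.8 m^2


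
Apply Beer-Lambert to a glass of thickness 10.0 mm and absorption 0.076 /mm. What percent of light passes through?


Beer-Lambert law: T = exp(-alpha * thickness)
  exponent = -0.076 * 10.0 = -0.76
  T = exp(-0.76) = 0.4677
  Percentage = 0.4677 * 100 = 46.77%

46.77%


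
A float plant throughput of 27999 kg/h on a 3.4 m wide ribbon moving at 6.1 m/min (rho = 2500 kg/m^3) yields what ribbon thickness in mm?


Ribbon cross-section from mass balance:
  Volume rate = throughput / density = 27999 / 2500 = 11.1996 m^3/h
  thickness = volume rate / (speed * 60 * width), i.e.
  thickness = throughput / (60 * speed * width * density) * 1000
  thickness = 27999 / (60 * 6.1 * 3.4 * 2500) * 1000 = 9.0 mm

9.0 mm


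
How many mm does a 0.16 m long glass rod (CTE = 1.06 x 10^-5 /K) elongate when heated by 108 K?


Thermal expansion formula: dL = alpha * L0 * dT
  dL = (1.06 x 10^-5) * 0.16 * 108 = 0.00018317 m
Convert to mm: 0.00018317 * 1000 = 0.1832 mm

0.1832 mm


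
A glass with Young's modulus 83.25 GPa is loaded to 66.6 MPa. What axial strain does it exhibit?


Rearrange E = sigma / epsilon:
  epsilon = sigma / E
  E (MPa) = 83.25 * 1000 = 83250
  epsilon = 66.6 / 83250 = 0.0008

0.0008


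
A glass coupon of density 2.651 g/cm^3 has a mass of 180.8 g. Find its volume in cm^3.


Rearrange rho = m / V:
  V = m / rho
  V = 180.8 / 2.651 = 68.201 cm^3

68.201 cm^3


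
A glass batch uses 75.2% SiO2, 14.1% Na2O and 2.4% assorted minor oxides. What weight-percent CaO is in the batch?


Pieces sum to 100%:
  CaO = 100 - (SiO2 + Na2O + others)
  CaO = 100 - (75.2 + 14.1 + 2.4) = 8.3%

8.3%


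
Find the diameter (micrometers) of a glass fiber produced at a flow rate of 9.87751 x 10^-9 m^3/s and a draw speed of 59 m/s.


Cross-sectional area from continuity:
  A = Q / v = 9.87751 x 10^-9 / 59 = 1.674154 x 10^-10 m^2
Diameter from circular cross-section:
  d = sqrt(4A / pi) * 10^6 (m -> um)
  d = sqrt(4 * 1.674154 x 10^-10 / pi) * 10^6 = 14.6 um

14.6 um


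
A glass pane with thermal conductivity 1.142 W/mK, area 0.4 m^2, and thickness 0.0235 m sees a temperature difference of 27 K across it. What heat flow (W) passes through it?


Fourier's law: Q = k * A * dT / t
  Q = 1.142 * 0.4 * 27 / 0.0235
  Q = 12.3336 / 0.0235 = 524.8 W

524.8 W


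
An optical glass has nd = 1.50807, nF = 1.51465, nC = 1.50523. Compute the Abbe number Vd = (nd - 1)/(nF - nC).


Abbe number formula: Vd = (nd - 1) / (nF - nC)
  nd - 1 = 1.50807 - 1 = 0.50807
  nF - nC = 1.51465 - 1.50523 = 0.00942
  Vd = 0.50807 / 0.00942 = 53.94

53.94


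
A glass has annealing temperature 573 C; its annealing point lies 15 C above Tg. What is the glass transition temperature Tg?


Rearrange T_anneal = Tg + offset for Tg:
  Tg = T_anneal - offset = 573 - 15 = 558 C

558 C


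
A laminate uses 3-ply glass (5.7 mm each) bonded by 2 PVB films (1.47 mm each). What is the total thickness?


Total thickness = glass contribution + PVB contribution
  Glass: 3 * 5.7 = 17.1 mm
  PVB: 2 * 1.47 = 2.94 mm
  Total = 17.1 + 2.94 = 20.04 mm

20.04 mm


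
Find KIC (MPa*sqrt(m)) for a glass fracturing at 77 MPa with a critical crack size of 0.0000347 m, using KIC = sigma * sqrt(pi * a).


Fracture toughness: KIC = sigma * sqrt(pi * a)
  pi * a = pi * 0.0000347 = 0.000109013
  sqrt(pi * a) = 0.010441
  KIC = 77 * 0.010441 = 0.804 MPa*sqrt(m)

0.804 MPa*sqrt(m)


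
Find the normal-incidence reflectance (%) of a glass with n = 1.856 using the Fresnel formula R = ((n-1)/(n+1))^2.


Fresnel reflectance at normal incidence:
  R = ((n - 1)/(n + 1))^2
  (n - 1)/(n + 1) = (1.856 - 1)/(1.856 + 1) = 0.29972
  R = 0.29972^2 = 0.0898321
  R(%) = 0.0898321 * 100 = 8.983%

8.983%


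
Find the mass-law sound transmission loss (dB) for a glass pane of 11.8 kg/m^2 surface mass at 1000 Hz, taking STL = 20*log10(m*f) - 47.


Mass law: STL = 20 * log10(m * f) - 47
  m * f = 11.8 * 1000 = 11800
  log10(11800) = 4.07188
  STL = 20 * 4.07188 - 47 = 81.4376 - 47 = 34.4 dB

34.4 dB


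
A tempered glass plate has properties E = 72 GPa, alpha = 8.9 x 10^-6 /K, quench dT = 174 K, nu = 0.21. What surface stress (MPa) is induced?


Tempering stress: sigma = E * alpha * dT / (1 - nu)
  E (MPa) = 72 * 1000 = 72000
  Numerator = 72000 * (8.9 x 10^-6) * 174 = 111.4992
  Denominator = 1 - 0.21 = 0.79
  sigma = 111.4992 / 0.79 = 141.1 MPa

141.1 MPa


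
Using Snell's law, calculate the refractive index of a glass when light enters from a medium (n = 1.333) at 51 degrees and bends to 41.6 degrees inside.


Apply Snell's law: n1 * sin(theta1) = n2 * sin(theta2)
  n2 = n1 * sin(theta1) / sin(theta2)
  sin(51) = 0.777146
  sin(41.6) = 0.663926
  n2 = 1.333 * 0.777146 / 0.663926 = 1.5603

1.5603


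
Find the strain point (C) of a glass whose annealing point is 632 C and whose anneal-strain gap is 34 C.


Strain point = annealing point - difference:
  T_strain = 632 - 34 = 598 C

598 C


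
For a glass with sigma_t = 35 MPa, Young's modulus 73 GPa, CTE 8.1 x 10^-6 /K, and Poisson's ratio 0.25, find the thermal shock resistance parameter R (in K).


Thermal shock resistance: R = sigma * (1 - nu) / (E * alpha)
  Numerator = 35 * (1 - 0.25) = 26.25
  Denominator = 73 * 1000 * (8.1 x 10^-6) = 0.5913
  R = 26.25 / 0.5913 = 44.4 K

44.4 K


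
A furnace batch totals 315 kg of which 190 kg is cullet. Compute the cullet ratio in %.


Cullet ratio = (cullet mass / total batch mass) * 100
  Ratio = 190 / 315 * 100 = 60.32%

60.32%


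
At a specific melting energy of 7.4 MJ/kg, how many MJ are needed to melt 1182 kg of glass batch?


Total energy = mass * specific energy
  E = 1182 * 7.4 = 8746.8 MJ

8746.8 MJ


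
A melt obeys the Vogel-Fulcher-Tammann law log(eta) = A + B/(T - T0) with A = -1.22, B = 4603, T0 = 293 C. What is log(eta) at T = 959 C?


VFT equation: log(eta) = A + B / (T - T0)
  T - T0 = 959 - 293 = 666
  B / (T - T0) = 4603 / 666 = 6.911
  log(eta) = -1.22 + 6.911 = 5.691

5.691


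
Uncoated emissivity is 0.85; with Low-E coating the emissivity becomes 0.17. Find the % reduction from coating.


Percentage reduction = (1 - coated/uncoated) * 100
  Ratio = 0.17 / 0.85 = 0.2
  Reduction = (1 - 0.2) * 100 = 80.0%

80.0%


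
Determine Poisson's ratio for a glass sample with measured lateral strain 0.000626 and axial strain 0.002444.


Poisson's ratio: nu = lateral strain / axial strain
  nu = 0.000626 / 0.002444 = 0.2561

0.2561


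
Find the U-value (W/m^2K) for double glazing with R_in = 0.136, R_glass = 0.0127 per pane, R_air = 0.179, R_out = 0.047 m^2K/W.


Total thermal resistance (series):
  R_total = R_in + R_glass + R_air + R_glass + R_out
  R_total = 0.136 + 0.0127 + 0.179 + 0.0127 + 0.047 = 0.3874 m^2K/W
U-value = 1 / R_total = 1 / 0.3874 = 2.581 W/m^2K

2.581 W/m^2K


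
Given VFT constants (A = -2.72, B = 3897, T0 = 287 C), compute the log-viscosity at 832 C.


VFT equation: log(eta) = A + B / (T - T0)
  T - T0 = 832 - 287 = 545
  B / (T - T0) = 3897 / 545 = 7.15
  log(eta) = -2.72 + 7.15 = 4.43

4.43


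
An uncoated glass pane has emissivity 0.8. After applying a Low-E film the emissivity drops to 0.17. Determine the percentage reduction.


Percentage reduction = (1 - coated/uncoated) * 100
  Ratio = 0.17 / 0.8 = 0.2125
  Reduction = (1 - 0.2125) * 100 = 78.8%

78.8%


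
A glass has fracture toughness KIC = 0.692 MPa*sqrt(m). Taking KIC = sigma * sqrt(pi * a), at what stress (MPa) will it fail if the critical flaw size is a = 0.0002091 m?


Rearrange KIC = sigma * sqrt(pi * a):
  sigma = KIC / sqrt(pi * a)
  sqrt(pi * 0.0002091) = 0.02563
  sigma = 0.692 / 0.02563 = 27.0 MPa

27.0 MPa


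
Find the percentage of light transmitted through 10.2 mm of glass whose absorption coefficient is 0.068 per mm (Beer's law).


Beer-Lambert law: T = exp(-alpha * thickness)
  exponent = -0.068 * 10.2 = -0.6936
  T = exp(-0.6936) = 0.4998
  Percentage = 0.4998 * 100 = 49.98%

49.98%


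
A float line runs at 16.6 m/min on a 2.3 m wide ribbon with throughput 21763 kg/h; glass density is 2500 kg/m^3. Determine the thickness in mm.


Ribbon cross-section from mass balance:
  Volume rate = throughput / density = 21763 / 2500 = 8.7052 m^3/h
  thickness = volume rate / (speed * 60 * width), i.e.
  thickness = throughput / (60 * speed * width * density) * 1000
  thickness = 21763 / (60 * 16.6 * 2.3 * 2500) * 1000 = 3.8 mm

3.8 mm


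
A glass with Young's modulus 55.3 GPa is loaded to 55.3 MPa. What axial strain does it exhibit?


Rearrange E = sigma / epsilon:
  epsilon = sigma / E
  E (MPa) = 55.3 * 1000 = 55300
  epsilon = 55.3 / 55300 = 0.001

0.001


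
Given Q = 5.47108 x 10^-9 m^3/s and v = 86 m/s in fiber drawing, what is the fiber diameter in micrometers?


Cross-sectional area from continuity:
  A = Q / v = 5.47108 x 10^-9 / 86 = 6.361721 x 10^-11 m^2
Diameter from circular cross-section:
  d = sqrt(4A / pi) * 10^6 (m -> um)
  d = sqrt(4 * 6.361721 x 10^-11 / pi) * 10^6 = 9.0 um

9.0 um


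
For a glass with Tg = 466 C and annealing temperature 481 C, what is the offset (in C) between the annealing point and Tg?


Offset = T_anneal - Tg:
  offset = 481 - 466 = 15 C

15 C


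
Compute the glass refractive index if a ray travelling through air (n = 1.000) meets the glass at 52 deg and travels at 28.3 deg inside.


Apply Snell's law: n1 * sin(theta1) = n2 * sin(theta2)
  n2 = n1 * sin(theta1) / sin(theta2)
  sin(52) = 0.788011
  sin(28.3) = 0.474088
  n2 = 1.000 * 0.788011 / 0.474088 = 1.6622

1.6622


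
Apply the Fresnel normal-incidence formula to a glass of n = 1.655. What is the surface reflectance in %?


Fresnel reflectance at normal incidence:
  R = ((n - 1)/(n + 1))^2
  (n - 1)/(n + 1) = (1.655 - 1)/(1.655 + 1) = 0.246704
  R = 0.246704^2 = 0.0608629
  R(%) = 0.0608629 * 100 = 6.086%

6.086%


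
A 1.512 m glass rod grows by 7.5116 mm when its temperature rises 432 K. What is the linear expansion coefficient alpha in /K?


Rearrange dL = alpha * L0 * dT for alpha:
  alpha = dL / (L0 * dT)
  alpha = (7.5116 / 1000) / (1.512 * 432) = 0.0000115 /K = 1.15 x 10^-5 /K

1.15 x 10^-5 /K


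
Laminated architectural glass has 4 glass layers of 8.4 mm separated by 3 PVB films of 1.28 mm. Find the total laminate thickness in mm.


Total thickness = glass contribution + PVB contribution
  Glass: 4 * 8.4 = 33.6 mm
  PVB: 3 * 1.28 = 3.84 mm
  Total = 33.6 + 3.84 = 37.44 mm

37.44 mm


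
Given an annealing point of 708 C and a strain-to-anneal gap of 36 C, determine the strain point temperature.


Strain point = annealing point - difference:
  T_strain = 708 - 36 = 672 C

672 C


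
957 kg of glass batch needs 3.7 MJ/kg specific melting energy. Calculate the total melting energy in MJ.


Total energy = mass * specific energy
  E = 957 * 3.7 = 3540.9 MJ

3540.9 MJ


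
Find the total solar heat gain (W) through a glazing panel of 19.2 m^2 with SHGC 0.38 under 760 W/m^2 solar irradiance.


Solar heat gain: Q = Area * SHGC * Irradiance
  Q = 19.2 * 0.38 * 760 = 5545 W

5545 W


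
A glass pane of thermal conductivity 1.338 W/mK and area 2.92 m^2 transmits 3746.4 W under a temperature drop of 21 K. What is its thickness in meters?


Fourier's law: t = k * A * dT / Q
  t = 1.338 * 2.92 * 21 / 3746.4
  t = 82.04616 / 3746.4 = 0.0219 m

0.0219 m


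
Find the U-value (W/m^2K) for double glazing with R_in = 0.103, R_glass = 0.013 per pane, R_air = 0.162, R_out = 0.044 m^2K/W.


Total thermal resistance (series):
  R_total = R_in + R_glass + R_air + R_glass + R_out
  R_total = 0.103 + 0.013 + 0.162 + 0.013 + 0.044 = 0.335 m^2K/W
U-value = 1 / R_total = 1 / 0.335 = 2.985 W/m^2K

2.985 W/m^2K


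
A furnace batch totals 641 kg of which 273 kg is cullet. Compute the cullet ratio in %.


Cullet ratio = (cullet mass / total batch mass) * 100
  Ratio = 273 / 641 * 100 = 42.59%

42.59%


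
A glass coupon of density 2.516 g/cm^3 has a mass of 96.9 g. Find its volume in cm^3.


Rearrange rho = m / V:
  V = m / rho
  V = 96.9 / 2.516 = 38.514 cm^3

38.514 cm^3


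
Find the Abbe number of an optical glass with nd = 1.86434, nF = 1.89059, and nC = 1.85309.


Abbe number formula: Vd = (nd - 1) / (nF - nC)
  nd - 1 = 1.86434 - 1 = 0.86434
  nF - nC = 1.89059 - 1.85309 = 0.0375
  Vd = 0.86434 / 0.0375 = 23.05

23.05


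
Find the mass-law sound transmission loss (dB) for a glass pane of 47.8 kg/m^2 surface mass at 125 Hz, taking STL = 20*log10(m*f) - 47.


Mass law: STL = 20 * log10(m * f) - 47
  m * f = 47.8 * 125 = 5975
  log10(5975) = 3.77634
  STL = 20 * 3.77634 - 47 = 75.5268 - 47 = 28.5 dB

28.5 dB


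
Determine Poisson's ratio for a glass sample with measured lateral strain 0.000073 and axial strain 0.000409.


Poisson's ratio: nu = lateral strain / axial strain
  nu = 0.000073 / 0.000409 = 0.1785

0.1785


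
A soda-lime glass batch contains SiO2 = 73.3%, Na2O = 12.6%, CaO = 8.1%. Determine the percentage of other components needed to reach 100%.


Sum the three major oxides:
  SiO2 + Na2O + CaO = 73.3 + 12.6 + 8.1 = 94.0%
Subtract from 100%:
  Others = 100 - 94.0 = 6.0%

6.0%


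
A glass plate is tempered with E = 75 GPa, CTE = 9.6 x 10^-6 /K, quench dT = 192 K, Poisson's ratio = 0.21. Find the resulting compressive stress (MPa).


Tempering stress: sigma = E * alpha * dT / (1 - nu)
  E (MPa) = 75 * 1000 = 75000
  Numerator = 75000 * (9.6 x 10^-6) * 192 = 138.24
  Denominator = 1 - 0.21 = 0.79
  sigma = 138.24 / 0.79 = 175.0 MPa

175.0 MPa


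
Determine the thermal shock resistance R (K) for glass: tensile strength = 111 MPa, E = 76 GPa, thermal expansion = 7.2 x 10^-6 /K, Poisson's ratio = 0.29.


Thermal shock resistance: R = sigma * (1 - nu) / (E * alpha)
  Numerator = 111 * (1 - 0.29) = 78.81
  Denominator = 76 * 1000 * (7.2 x 10^-6) = 0.5472
  R = 78.81 / 0.5472 = 144.0 K

144.0 K


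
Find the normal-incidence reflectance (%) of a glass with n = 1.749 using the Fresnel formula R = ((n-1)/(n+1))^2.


Fresnel reflectance at normal incidence:
  R = ((n - 1)/(n + 1))^2
  (n - 1)/(n + 1) = (1.749 - 1)/(1.749 + 1) = 0.272463
  R = 0.272463^2 = 0.0742361
  R(%) = 0.0742361 * 100 = 7.424%

7.424%


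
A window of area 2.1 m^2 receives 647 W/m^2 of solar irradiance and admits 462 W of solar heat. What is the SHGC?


Rearrange Q = Area * SHGC * Irradiance:
  SHGC = Q / (Area * Irradiance)
  SHGC = 462 / (2.1 * 647) = 0.34

0.34


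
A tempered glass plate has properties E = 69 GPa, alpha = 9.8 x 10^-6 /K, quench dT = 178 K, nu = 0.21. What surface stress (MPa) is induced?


Tempering stress: sigma = E * alpha * dT / (1 - nu)
  E (MPa) = 69 * 1000 = 69000
  Numerator = 69000 * (9.8 x 10^-6) * 178 = 120.3636
  Denominator = 1 - 0.21 = 0.79
  sigma = 120.3636 / 0.79 = 152.4 MPa

152.4 MPa


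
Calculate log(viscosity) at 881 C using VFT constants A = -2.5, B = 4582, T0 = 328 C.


VFT equation: log(eta) = A + B / (T - T0)
  T - T0 = 881 - 328 = 553
  B / (T - T0) = 4582 / 553 = 8.286
  log(eta) = -2.5 + 8.286 = 5.786

5.786


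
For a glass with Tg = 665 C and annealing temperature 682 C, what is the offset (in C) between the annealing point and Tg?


Offset = T_anneal - Tg:
  offset = 682 - 665 = 17 C

17 C


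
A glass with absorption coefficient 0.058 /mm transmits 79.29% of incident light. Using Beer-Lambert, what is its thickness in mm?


Rearrange T = exp(-alpha * thickness):
  thickness = -ln(T) / alpha
  T = 79.29/100 = 0.7929
  ln(T) = -0.23206
  -ln(T) = 0.23206
  thickness = 0.23206 / 0.058 = 4.0 mm

4.0 mm


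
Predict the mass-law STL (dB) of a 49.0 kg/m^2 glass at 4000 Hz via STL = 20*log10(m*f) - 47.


Mass law: STL = 20 * log10(m * f) - 47
  m * f = 49.0 * 4000 = 196000
  log10(196000) = 5.29226
  STL = 20 * 5.29226 - 47 = 105.8452 - 47 = 58.8 dB

58.8 dB


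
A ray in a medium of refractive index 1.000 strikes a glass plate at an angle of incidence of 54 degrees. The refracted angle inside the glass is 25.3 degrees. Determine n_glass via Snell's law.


Apply Snell's law: n1 * sin(theta1) = n2 * sin(theta2)
  n2 = n1 * sin(theta1) / sin(theta2)
  sin(54) = 0.809017
  sin(25.3) = 0.427358
  n2 = 1.000 * 0.809017 / 0.427358 = 1.8931

1.8931


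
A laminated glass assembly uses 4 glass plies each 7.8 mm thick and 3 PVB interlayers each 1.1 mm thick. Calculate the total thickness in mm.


Total thickness = glass contribution + PVB contribution
  Glass: 4 * 7.8 = 31.2 mm
  PVB: 3 * 1.1 = 3.3 mm
  Total = 31.2 + 3.3 = 34.5 mm

34.5 mm


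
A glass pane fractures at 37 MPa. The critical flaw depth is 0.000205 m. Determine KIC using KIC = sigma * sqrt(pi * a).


Fracture toughness: KIC = sigma * sqrt(pi * a)
  pi * a = pi * 0.000205 = 0.000644026
  sqrt(pi * a) = 0.025378
  KIC = 37 * 0.025378 = 0.939 MPa*sqrt(m)

0.939 MPa*sqrt(m)


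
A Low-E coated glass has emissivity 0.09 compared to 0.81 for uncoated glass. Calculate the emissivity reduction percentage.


Percentage reduction = (1 - coated/uncoated) * 100
  Ratio = 0.09 / 0.81 = 0.1111
  Reduction = (1 - 0.1111) * 100 = 88.9%

88.9%


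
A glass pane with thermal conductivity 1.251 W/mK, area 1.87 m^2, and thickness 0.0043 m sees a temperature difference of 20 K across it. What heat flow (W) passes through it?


Fourier's law: Q = k * A * dT / t
  Q = 1.251 * 1.87 * 20 / 0.0043
  Q = 46.7874 / 0.0043 = 10880.8 W

10880.8 W


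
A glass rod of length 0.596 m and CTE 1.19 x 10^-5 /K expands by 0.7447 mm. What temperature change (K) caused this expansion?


Rearrange dL = alpha * L0 * dT for dT:
  dT = dL / (alpha * L0)
  dL (m) = 0.7447 / 1000 = 0.0007447
  dT = 0.0007447 / ((1.19 x 10^-5) * 0.596) = 105.0 K

105.0 K


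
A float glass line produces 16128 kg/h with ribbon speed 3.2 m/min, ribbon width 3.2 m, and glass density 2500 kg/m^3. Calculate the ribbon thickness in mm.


Ribbon cross-section from mass balance:
  Volume rate = throughput / density = 16128 / 2500 = 6.4512 m^3/h
  thickness = volume rate / (speed * 60 * width), i.e.
  thickness = throughput / (60 * speed * width * density) * 1000
  thickness = 16128 / (60 * 3.2 * 3.2 * 2500) * 1000 = 10.5 mm

10.5 mm


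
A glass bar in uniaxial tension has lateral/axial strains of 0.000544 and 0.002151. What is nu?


Poisson's ratio: nu = lateral strain / axial strain
  nu = 0.000544 / 0.002151 = 0.2529

0.2529


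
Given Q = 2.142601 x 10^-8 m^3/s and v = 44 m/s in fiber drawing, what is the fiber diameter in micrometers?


Cross-sectional area from continuity:
  A = Q / v = 2.142601 x 10^-8 / 44 = 4.869548 x 10^-10 m^2
Diameter from circular cross-section:
  d = sqrt(4A / pi) * 10^6 (m -> um)
  d = sqrt(4 * 4.869548 x 10^-10 / pi) * 10^6 = 24.9 um

24.9 um


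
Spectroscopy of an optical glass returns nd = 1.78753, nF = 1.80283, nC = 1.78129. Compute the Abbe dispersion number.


Abbe number formula: Vd = (nd - 1) / (nF - nC)
  nd - 1 = 1.78753 - 1 = 0.78753
  nF - nC = 1.80283 - 1.78129 = 0.02154
  Vd = 0.78753 / 0.02154 = 36.56

36.56


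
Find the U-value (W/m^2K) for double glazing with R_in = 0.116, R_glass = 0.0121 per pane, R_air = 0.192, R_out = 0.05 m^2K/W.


Total thermal resistance (series):
  R_total = R_in + R_glass + R_air + R_glass + R_out
  R_total = 0.116 + 0.0121 + 0.192 + 0.0121 + 0.05 = 0.3822 m^2K/W
U-value = 1 / R_total = 1 / 0.3822 = 2.616 W/m^2K

2.616 W/m^2K


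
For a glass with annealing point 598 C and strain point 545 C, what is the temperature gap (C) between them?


Gap = T_anneal - T_strain:
  gap = 598 - 545 = 53 C

53 C


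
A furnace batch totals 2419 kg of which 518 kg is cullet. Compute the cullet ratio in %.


Cullet ratio = (cullet mass / total batch mass) * 100
  Ratio = 518 / 2419 * 100 = 21.41%

21.41%


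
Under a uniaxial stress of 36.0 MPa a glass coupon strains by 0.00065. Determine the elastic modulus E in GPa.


Young's modulus: E = stress / strain
  E = 36.0 MPa / 0.00065 = 55384.62 MPa
Convert to GPa: 55384.62 / 1000 = 55.38 GPa

55.38 GPa


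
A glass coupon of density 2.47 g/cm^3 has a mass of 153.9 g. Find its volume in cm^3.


Rearrange rho = m / V:
  V = m / rho
  V = 153.9 / 2.47 = 62.308 cm^3

62.308 cm^3


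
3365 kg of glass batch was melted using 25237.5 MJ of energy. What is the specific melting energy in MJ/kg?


Rearrange E = m * s for s:
  s = E / m
  s = 25237.5 / 3365 = 7.5 MJ/kg

7.5 MJ/kg


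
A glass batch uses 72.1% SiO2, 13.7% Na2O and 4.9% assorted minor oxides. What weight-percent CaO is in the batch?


Pieces sum to 100%:
  CaO = 100 - (SiO2 + Na2O + others)
  CaO = 100 - (72.1 + 13.7 + 4.9) = 9.3%

9.3%


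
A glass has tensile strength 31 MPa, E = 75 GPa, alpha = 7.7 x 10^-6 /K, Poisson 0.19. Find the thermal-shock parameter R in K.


Thermal shock resistance: R = sigma * (1 - nu) / (E * alpha)
  Numerator = 31 * (1 - 0.19) = 25.11
  Denominator = 75 * 1000 * (7.7 x 10^-6) = 0.5775
  R = 25.11 / 0.5775 = 43.5 K

43.5 K


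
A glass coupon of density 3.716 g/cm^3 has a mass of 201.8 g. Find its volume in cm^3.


Rearrange rho = m / V:
  V = m / rho
  V = 201.8 / 3.716 = 54.306 cm^3

54.306 cm^3


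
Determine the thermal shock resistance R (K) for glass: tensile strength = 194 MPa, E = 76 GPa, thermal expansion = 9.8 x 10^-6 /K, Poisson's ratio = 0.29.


Thermal shock resistance: R = sigma * (1 - nu) / (E * alpha)
  Numerator = 194 * (1 - 0.29) = 137.74
  Denominator = 76 * 1000 * (9.8 x 10^-6) = 0.7448
  R = 137.74 / 0.7448 = 184.9 K

184.9 K


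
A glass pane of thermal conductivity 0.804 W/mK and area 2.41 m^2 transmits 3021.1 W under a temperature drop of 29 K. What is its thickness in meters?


Fourier's law: t = k * A * dT / Q
  t = 0.804 * 2.41 * 29 / 3021.1
  t = 56.19156 / 3021.1 = 0.0186 m

0.0186 m


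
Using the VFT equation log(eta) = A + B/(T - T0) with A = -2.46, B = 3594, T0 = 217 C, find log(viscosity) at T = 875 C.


VFT equation: log(eta) = A + B / (T - T0)
  T - T0 = 875 - 217 = 658
  B / (T - T0) = 3594 / 658 = 5.462
  log(eta) = -2.46 + 5.462 = 3.002

3.002


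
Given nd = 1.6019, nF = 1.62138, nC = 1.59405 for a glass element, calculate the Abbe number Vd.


Abbe number formula: Vd = (nd - 1) / (nF - nC)
  nd - 1 = 1.6019 - 1 = 0.6019
  nF - nC = 1.62138 - 1.59405 = 0.02733
  Vd = 0.6019 / 0.02733 = 22.02

22.02


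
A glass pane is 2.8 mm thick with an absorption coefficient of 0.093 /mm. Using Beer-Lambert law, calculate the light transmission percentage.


Beer-Lambert law: T = exp(-alpha * thickness)
  exponent = -0.093 * 2.8 = -0.2604
  T = exp(-0.2604) = 0.7707
  Percentage = 0.7707 * 100 = 77.07%

77.07%


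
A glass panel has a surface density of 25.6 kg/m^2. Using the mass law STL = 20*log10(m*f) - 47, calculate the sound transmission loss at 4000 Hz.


Mass law: STL = 20 * log10(m * f) - 47
  m * f = 25.6 * 4000 = 102400
  log10(102400) = 5.0103
  STL = 20 * 5.0103 - 47 = 100.206 - 47 = 53.2 dB

53.2 dB


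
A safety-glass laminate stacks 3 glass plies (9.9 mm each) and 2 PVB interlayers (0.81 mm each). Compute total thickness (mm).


Total thickness = glass contribution + PVB contribution
  Glass: 3 * 9.9 = 29.7 mm
  PVB: 2 * 0.81 = 1.62 mm
  Total = 29.7 + 1.62 = 31.32 mm

31.32 mm


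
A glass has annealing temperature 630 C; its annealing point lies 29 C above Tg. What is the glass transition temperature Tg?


Rearrange T_anneal = Tg + offset for Tg:
  Tg = T_anneal - offset = 630 - 29 = 601 C

601 C


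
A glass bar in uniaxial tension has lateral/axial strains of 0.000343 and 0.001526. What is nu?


Poisson's ratio: nu = lateral strain / axial strain
  nu = 0.000343 / 0.001526 = 0.2248

0.2248


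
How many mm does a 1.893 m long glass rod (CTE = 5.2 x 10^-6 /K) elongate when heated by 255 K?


Thermal expansion formula: dL = alpha * L0 * dT
  dL = (5.2 x 10^-6) * 1.893 * 255 = 0.00251012 m
Convert to mm: 0.00251012 * 1000 = 2.5101 mm

2.5101 mm


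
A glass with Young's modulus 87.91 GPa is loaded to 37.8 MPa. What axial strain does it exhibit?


Rearrange E = sigma / epsilon:
  epsilon = sigma / E
  E (MPa) = 87.91 * 1000 = 87910
  epsilon = 37.8 / 87910 = 0.00043

0.00043


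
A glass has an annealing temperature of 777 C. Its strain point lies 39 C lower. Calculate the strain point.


Strain point = annealing point - difference:
  T_strain = 777 - 39 = 738 C

738 C
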